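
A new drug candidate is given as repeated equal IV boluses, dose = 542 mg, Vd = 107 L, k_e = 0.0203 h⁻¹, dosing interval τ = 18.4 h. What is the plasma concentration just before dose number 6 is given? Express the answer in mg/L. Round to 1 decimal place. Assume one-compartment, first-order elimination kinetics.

9.5 mg/L

C₀ per dose = Dose / Vd = 542 / 107 = 5.065 mg/L
Fraction remaining after one interval: r = e^(−kτ) = e^(−0.02030 × 18.4) = 0.6883
Before dose 6, 5 doses have been given (aged 1τ, 2τ, 3τ, 4τ, 5τ).
C_trough = C₀ × (r + r² + … + r^5) = C₀ × r(1−r^5)/(1−r)
        = 5.065 × 0.6883 × (1 − 0.1545) / (1 − 0.6883) = 9.457 mg/L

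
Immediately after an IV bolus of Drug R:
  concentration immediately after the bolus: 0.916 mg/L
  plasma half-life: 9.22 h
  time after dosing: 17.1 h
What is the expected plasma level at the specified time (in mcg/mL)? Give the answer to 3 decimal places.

0.253 mcg/mL

k = ln2 / t½ = 0.693147 / 9.22 = 0.07518 h⁻¹
C = C₀ · e^(−k·t) = 0.9160 × e^(−0.07518 × 17.1)
  = 0.9160 × 0.2765 = 0.2533 mg/L
(0.2533 mg/L = 0.2533 mcg/mL)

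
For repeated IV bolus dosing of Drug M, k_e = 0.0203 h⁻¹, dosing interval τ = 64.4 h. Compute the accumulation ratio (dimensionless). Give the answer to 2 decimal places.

e^(−kτ) = e^(−0.02030 × 64.4) = 0.2705
Accumulation ratio R = 1 / (1 − e^(−kτ)) = 1 / (1 − 0.2705) = 1.371

1.37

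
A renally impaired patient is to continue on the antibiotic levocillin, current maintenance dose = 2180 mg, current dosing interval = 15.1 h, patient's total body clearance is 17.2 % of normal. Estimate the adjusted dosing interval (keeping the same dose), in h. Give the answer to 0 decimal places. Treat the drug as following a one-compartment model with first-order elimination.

88 h

To keep the same average steady-state level, dosing rate must scale with clearance.
CL ratio = 17.2 / 100 = 0.1720
New interval (same dose) = 15.1 / 0.1720 = 87.79 h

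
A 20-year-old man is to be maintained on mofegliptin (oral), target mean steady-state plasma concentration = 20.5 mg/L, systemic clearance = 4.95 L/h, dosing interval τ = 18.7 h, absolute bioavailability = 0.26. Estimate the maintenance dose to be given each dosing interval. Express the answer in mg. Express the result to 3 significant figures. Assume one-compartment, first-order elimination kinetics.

7300 mg

At steady state, F × (Dose/τ) = Css × CL.
Dose = Css × CL × τ / F = 20.5 × 4.950 × 18.7 / 0.26 = 7298 mg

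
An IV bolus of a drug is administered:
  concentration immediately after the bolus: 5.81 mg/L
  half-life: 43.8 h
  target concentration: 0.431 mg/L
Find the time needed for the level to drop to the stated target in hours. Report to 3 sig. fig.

k = ln2 / t½ = 0.693147 / 43.8 = 0.01583 h⁻¹
t = ln(C₀ / C) / k = ln(5.810 / 0.431) / 0.01583
  = ln(13.48) / 0.01583 = 2.601 / 0.01583 = 164.3 h

164 h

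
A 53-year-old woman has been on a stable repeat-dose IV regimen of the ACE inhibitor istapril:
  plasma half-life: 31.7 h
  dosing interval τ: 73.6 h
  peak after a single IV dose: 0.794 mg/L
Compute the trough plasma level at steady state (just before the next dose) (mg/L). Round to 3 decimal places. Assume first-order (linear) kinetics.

k = ln2 / t½ = 0.693147 / 31.7 = 0.02187 h⁻¹
e^(−kτ) = e^(−0.02187 × 73.6) = 0.2000
Accumulation ratio R = 1 / (1 − e^(−kτ)) = 1 / (1 − 0.2000) = 1.250
Steady-state trough = C₀ × R × e^(−kτ) = 0.794 × 1.250 × 0.2000 = 0.1985 mg/L

0.199 mg/L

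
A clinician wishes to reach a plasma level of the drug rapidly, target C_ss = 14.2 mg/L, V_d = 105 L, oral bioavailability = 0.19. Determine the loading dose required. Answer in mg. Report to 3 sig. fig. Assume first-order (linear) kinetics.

LD = Css × Vd / F = 14.2 × 105 / 0.19 = 7847 mg

7850 mg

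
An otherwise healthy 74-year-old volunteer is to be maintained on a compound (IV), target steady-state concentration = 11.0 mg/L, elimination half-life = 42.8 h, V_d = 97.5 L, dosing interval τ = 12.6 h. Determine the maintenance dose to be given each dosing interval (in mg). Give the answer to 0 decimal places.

219 mg

k = ln2 / t½ = 0.693147 / 42.8 = 0.01620 h⁻¹
CL = k × Vd = 0.01620 × 97.5 = 1.580 L/h
At steady state, Dose/τ = Css × CL.
Dose = Css × CL × τ = 11.0 × 1.580 × 12.6 = 219.0 mg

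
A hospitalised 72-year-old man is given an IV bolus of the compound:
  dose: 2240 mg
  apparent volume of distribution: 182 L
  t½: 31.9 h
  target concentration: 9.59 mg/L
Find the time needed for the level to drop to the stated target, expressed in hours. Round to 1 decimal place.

C₀ = Dose / Vd = 2240 / 182 = 12.31 mg/L
k = ln2 / t½ = 0.693147 / 31.9 = 0.02173 h⁻¹
t = ln(C₀ / C) / k = ln(12.31 / 9.59) / 0.02173
  = ln(1.284) / 0.02173 = 0.2500 / 0.02173 = 11.50 h

11.5 h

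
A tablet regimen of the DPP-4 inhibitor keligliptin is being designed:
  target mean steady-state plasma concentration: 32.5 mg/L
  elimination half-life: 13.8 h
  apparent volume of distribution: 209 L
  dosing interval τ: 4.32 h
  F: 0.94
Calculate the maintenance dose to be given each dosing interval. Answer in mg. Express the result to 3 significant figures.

1570 mg

k = ln2 / t½ = 0.693147 / 13.8 = 0.05023 h⁻¹
CL = k × Vd = 0.05023 × 209 = 10.50 L/h
At steady state, F × (Dose/τ) = Css × CL.
Dose = Css × CL × τ / F = 32.5 × 10.50 × 4.32 / 0.94 = 1568 mg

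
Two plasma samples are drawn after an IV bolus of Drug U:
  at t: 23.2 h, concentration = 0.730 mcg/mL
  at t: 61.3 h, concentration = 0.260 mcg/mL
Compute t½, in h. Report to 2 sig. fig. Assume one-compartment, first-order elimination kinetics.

26 h

k = ln(C₁/C₂) / (t₂ − t₁) = ln(0.730/0.260) / (61.3 − 23.2)
  = 1.032 / 38.10 = 0.02709 h⁻¹
t½ = ln2 / k = 0.693147 / 0.02709 = 25.59 h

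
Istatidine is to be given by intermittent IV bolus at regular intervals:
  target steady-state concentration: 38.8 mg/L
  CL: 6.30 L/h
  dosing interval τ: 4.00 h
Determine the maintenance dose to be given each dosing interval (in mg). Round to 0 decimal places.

At steady state, Dose/τ = Css × CL.
Dose = Css × CL × τ = 38.8 × 6.300 × 4.00 = 977.8 mg

978 mg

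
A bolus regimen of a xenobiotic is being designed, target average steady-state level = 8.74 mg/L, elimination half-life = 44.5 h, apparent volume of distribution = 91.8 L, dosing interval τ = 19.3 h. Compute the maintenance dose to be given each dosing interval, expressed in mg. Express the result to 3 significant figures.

241 mg

k = ln2 / t½ = 0.693147 / 44.5 = 0.01558 h⁻¹
CL = k × Vd = 0.01558 × 91.8 = 1.430 L/h
At steady state, Dose/τ = Css × CL.
Dose = Css × CL × τ = 8.74 × 1.430 × 19.3 = 241.2 mg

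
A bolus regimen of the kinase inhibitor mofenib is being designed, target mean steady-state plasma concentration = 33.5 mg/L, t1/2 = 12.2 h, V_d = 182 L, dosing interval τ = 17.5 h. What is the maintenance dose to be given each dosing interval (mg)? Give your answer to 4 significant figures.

6062 mg

k = ln2 / t½ = 0.693147 / 12.2 = 0.05682 h⁻¹
CL = k × Vd = 0.05682 × 182 = 10.34 L/h
At steady state, Dose/τ = Css × CL.
Dose = Css × CL × τ = 33.5 × 10.34 × 17.5 = 6062 mg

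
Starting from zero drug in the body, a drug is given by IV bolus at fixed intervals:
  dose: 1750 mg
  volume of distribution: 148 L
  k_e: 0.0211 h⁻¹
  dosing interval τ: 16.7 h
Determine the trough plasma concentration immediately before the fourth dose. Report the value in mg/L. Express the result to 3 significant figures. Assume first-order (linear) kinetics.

C₀ per dose = Dose / Vd = 1750 / 148 = 11.82 mg/L
Fraction remaining after one interval: r = e^(−kτ) = e^(−0.02110 × 16.7) = 0.7030
Before dose 4, 3 doses have been given (aged 1τ, 2τ, 3τ).
C_trough = C₀ × (r + r² + … + r^3) = C₀ × r(1−r^3)/(1−r)
        = 11.82 × 0.7030 × (1 − 0.3474) / (1 − 0.7030) = 18.26 mg/L

18.3 mg/L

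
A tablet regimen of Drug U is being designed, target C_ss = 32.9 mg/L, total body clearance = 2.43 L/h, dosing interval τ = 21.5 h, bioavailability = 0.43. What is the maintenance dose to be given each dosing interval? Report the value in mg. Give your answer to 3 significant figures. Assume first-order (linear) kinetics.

4000 mg

At steady state, F × (Dose/τ) = Css × CL.
Dose = Css × CL × τ / F = 32.9 × 2.430 × 21.5 / 0.43 = 3997 mg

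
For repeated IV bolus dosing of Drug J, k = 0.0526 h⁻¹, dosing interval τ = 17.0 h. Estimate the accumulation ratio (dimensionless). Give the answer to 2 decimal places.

e^(−kτ) = e^(−0.05260 × 17.0) = 0.4089
Accumulation ratio R = 1 / (1 − e^(−kτ)) = 1 / (1 − 0.4089) = 1.692

1.69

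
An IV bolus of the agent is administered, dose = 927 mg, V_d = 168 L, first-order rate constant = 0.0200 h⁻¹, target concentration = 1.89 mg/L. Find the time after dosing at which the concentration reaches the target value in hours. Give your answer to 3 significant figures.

C₀ = Dose / Vd = 927.0 / 168 = 5.518 mg/L
t = ln(C₀ / C) / k = ln(5.518 / 1.89) / 0.02000
  = ln(2.920) / 0.02000 = 1.072 / 0.02000 = 53.60 h

53.6 h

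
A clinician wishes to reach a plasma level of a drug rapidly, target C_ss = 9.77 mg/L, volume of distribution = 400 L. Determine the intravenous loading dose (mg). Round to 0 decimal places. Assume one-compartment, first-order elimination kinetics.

3908 mg

LD = Css × Vd = 9.77 × 400 = 3908 mg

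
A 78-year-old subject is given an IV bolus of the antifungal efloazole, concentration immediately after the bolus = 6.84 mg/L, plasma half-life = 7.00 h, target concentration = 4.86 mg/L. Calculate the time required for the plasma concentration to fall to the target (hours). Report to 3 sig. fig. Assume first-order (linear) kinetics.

k = ln2 / t½ = 0.693147 / 7.00 = 0.09902 h⁻¹
t = ln(C₀ / C) / k = ln(6.840 / 4.86) / 0.09902
  = ln(1.407) / 0.09902 = 0.3415 / 0.09902 = 3.449 h

3.45 h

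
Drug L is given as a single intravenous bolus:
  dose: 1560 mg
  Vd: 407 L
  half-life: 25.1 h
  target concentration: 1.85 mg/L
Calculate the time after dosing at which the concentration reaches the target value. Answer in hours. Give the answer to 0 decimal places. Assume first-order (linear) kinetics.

26 h

C₀ = Dose / Vd = 1560 / 407 = 3.833 mg/L
k = ln2 / t½ = 0.693147 / 25.1 = 0.02762 h⁻¹
t = ln(C₀ / C) / k = ln(3.833 / 1.85) / 0.02762
  = ln(2.072) / 0.02762 = 0.7285 / 0.02762 = 26.38 h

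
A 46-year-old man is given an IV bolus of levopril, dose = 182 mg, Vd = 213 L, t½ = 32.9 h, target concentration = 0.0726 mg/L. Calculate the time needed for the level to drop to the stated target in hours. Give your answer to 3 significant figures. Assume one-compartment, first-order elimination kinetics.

C₀ = Dose / Vd = 182.0 / 213 = 0.8545 mg/L
k = ln2 / t½ = 0.693147 / 32.9 = 0.02107 h⁻¹
t = ln(C₀ / C) / k = ln(0.8545 / 0.0726) / 0.02107
  = ln(11.77) / 0.02107 = 2.466 / 0.02107 = 117.0 h

117 h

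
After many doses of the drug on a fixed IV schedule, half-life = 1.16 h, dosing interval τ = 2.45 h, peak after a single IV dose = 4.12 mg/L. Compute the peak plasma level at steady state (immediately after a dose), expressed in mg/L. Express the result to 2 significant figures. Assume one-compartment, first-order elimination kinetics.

5.4 mg/L

k = ln2 / t½ = 0.693147 / 1.16 = 0.5975 h⁻¹
e^(−kτ) = e^(−0.5975 × 2.45) = 0.2313
Accumulation ratio R = 1 / (1 − e^(−kτ)) = 1 / (1 − 0.2313) = 1.301
Steady-state peak = C₀ × R = 4.12 × 1.301 = 5.360 mg/L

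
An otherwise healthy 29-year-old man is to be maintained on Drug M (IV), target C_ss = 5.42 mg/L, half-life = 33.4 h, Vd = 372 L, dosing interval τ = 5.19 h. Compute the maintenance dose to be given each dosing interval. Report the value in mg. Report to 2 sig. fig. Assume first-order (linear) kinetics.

220 mg

k = ln2 / t½ = 0.693147 / 33.4 = 0.02075 h⁻¹
CL = k × Vd = 0.02075 × 372 = 7.719 L/h
At steady state, Dose/τ = Css × CL.
Dose = Css × CL × τ = 5.42 × 7.719 × 5.19 = 217.1 mg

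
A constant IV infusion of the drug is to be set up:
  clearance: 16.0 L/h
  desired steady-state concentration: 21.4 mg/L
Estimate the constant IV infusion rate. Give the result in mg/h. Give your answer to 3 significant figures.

342 mg/h

At steady state, infusion rate R₀ = Css × CL = 21.4 × 16.00 = 342.4 mg/h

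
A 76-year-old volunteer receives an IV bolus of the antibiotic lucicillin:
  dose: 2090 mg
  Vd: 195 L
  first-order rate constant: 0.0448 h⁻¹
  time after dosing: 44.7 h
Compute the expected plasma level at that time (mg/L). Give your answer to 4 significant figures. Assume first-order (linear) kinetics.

1.447 mg/L

C₀ = Dose / Vd = 2090 / 195 = 10.72 mg/L
C = C₀ · e^(−k·t) = 10.72 × e^(−0.04480 × 44.7)
  = 10.72 × 0.1350 = 1.447 mg/L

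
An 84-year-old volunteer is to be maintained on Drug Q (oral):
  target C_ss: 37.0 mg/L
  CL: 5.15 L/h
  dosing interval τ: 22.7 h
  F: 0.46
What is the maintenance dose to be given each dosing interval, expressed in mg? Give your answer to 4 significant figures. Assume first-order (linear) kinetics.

9403 mg

At steady state, F × (Dose/τ) = Css × CL.
Dose = Css × CL × τ / F = 37.0 × 5.150 × 22.7 / 0.46 = 9403 mg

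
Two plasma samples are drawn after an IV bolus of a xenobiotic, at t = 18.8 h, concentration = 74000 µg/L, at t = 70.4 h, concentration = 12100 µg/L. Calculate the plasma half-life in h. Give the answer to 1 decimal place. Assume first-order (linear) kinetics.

k = ln(C₁/C₂) / (t₂ − t₁) = ln(74000/12100) / (70.4 − 18.8)
  = 1.811 / 51.60 = 0.03510 h⁻¹
t½ = ln2 / k = 0.693147 / 0.03510 = 19.75 h

19.8 h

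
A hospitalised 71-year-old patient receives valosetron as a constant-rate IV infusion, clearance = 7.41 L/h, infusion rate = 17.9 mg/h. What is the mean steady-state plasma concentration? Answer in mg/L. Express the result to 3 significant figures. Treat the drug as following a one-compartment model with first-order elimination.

At steady state Css = R₀ / CL = 17.9 / 7.410 = 2.416 mg/L

2.42 mg/L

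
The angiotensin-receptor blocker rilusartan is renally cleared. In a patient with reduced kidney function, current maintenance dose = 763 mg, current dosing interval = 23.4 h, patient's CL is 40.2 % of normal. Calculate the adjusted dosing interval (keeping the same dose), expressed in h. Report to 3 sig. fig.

To keep the same average steady-state level, dosing rate must scale with clearance.
CL ratio = 40.2 / 100 = 0.4020
New interval (same dose) = 23.4 / 0.4020 = 58.21 h

58.2 h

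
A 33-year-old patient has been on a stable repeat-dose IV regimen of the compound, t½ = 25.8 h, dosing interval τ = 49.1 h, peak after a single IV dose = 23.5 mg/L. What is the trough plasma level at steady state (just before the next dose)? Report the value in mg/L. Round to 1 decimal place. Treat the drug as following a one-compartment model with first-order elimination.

8.6 mg/L

k = ln2 / t½ = 0.693147 / 25.8 = 0.02687 h⁻¹
e^(−kτ) = e^(−0.02687 × 49.1) = 0.2673
Accumulation ratio R = 1 / (1 − e^(−kτ)) = 1 / (1 − 0.2673) = 1.365
Steady-state trough = C₀ × R × e^(−kτ) = 23.5 × 1.365 × 0.2673 = 8.574 mg/L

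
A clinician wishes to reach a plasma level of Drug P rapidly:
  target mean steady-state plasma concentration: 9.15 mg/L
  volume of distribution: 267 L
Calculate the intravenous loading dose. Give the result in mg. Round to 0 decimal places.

LD = Css × Vd = 9.15 × 267 = 2443 mg

2443 mg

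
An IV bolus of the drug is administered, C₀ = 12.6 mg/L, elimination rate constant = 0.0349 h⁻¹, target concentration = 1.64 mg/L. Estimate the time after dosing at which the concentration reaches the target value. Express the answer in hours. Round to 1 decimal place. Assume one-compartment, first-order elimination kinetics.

58.4 h

t = ln(C₀ / C) / k = ln(12.60 / 1.64) / 0.03490
  = ln(7.683) / 0.03490 = 2.039 / 0.03490 = 58.42 h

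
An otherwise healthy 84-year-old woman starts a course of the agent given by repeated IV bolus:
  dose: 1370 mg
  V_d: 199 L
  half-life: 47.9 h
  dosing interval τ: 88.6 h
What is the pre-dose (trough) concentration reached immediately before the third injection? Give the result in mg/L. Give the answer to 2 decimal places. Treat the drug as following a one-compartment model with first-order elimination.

2.44 mg/L

C₀ per dose = Dose / Vd = 1370 / 199 = 6.884 mg/L
k = ln2 / t½ = 0.693147 / 47.9 = 0.01447 h⁻¹
Fraction remaining after one interval: r = e^(−kτ) = e^(−0.01447 × 88.6) = 0.2775
Before dose 3, 2 doses have been given (aged 1τ, 2τ).
C_trough = C₀ × (r + r²) = 6.884 × (0.2775 + 0.07701) = 2.440 mg/L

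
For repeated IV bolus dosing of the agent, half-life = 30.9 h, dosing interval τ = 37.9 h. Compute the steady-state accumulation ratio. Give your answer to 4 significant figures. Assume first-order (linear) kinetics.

1.746

k = ln2 / t½ = 0.693147 / 30.9 = 0.02243 h⁻¹
e^(−kτ) = e^(−0.02243 × 37.9) = 0.4274
Accumulation ratio R = 1 / (1 − e^(−kτ)) = 1 / (1 − 0.4274) = 1.746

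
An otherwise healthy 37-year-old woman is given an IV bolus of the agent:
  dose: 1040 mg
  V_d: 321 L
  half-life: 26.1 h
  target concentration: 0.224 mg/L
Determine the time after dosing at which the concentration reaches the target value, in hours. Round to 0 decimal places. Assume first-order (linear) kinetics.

101 h

C₀ = Dose / Vd = 1040 / 321 = 3.240 mg/L
k = ln2 / t½ = 0.693147 / 26.1 = 0.02656 h⁻¹
t = ln(C₀ / C) / k = ln(3.240 / 0.224) / 0.02656
  = ln(14.46) / 0.02656 = 2.671 / 0.02656 = 100.6 h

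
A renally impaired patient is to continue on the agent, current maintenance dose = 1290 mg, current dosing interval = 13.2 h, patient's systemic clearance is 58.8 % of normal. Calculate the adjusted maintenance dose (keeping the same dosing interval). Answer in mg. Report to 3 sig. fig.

To keep the same average steady-state level, dosing rate must scale with clearance.
CL ratio = 58.8 / 100 = 0.5880
New dose (same interval) = 1290 × 0.5880 = 758.5 mg

759 mg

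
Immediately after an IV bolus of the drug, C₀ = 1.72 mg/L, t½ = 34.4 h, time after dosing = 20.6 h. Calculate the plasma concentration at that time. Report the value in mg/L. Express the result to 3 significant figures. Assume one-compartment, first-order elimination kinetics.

k = ln2 / t½ = 0.693147 / 34.4 = 0.02015 h⁻¹
C = C₀ · e^(−k·t) = 1.720 × e^(−0.02015 × 20.6)
  = 1.720 × 0.6603 = 1.136 mg/L

1.14 mg/L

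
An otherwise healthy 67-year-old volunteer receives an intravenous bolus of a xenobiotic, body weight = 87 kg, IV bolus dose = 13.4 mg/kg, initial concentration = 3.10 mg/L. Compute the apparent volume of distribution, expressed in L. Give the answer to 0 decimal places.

376 L

Dose = 13.4 × 87 = 1166 mg
Vd = Dose / C₀ = 1166 / 3.10 = 376.1 L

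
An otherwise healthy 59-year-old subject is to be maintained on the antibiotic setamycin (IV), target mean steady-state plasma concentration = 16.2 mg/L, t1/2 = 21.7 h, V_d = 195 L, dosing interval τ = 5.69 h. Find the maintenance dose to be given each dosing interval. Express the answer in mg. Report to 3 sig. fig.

574 mg

k = ln2 / t½ = 0.693147 / 21.7 = 0.03194 h⁻¹
CL = k × Vd = 0.03194 × 195 = 6.228 L/h
At steady state, Dose/τ = Css × CL.
Dose = Css × CL × τ = 16.2 × 6.228 × 5.69 = 574.1 mg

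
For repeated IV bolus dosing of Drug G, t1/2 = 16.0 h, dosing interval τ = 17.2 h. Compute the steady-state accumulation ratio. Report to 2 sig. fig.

1.9

k = ln2 / t½ = 0.693147 / 16.0 = 0.04332 h⁻¹
e^(−kτ) = e^(−0.04332 × 17.2) = 0.4747
Accumulation ratio R = 1 / (1 − e^(−kτ)) = 1 / (1 − 0.4747) = 1.904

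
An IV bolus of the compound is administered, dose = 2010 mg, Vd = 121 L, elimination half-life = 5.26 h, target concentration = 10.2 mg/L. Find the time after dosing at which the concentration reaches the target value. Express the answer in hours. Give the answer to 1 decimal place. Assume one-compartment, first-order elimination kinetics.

3.7 h

C₀ = Dose / Vd = 2010 / 121 = 16.61 mg/L
k = ln2 / t½ = 0.693147 / 5.26 = 0.1318 h⁻¹
t = ln(C₀ / C) / k = ln(16.61 / 10.2) / 0.1318
  = ln(1.628) / 0.1318 = 0.4874 / 0.1318 = 3.698 h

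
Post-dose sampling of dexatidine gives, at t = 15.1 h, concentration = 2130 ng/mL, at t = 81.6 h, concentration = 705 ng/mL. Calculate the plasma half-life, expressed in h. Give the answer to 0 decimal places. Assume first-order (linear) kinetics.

k = ln(C₁/C₂) / (t₂ − t₁) = ln(2130/705) / (81.6 − 15.1)
  = 1.106 / 66.50 = 0.01663 h⁻¹
t½ = ln2 / k = 0.693147 / 0.01663 = 41.68 h

42 h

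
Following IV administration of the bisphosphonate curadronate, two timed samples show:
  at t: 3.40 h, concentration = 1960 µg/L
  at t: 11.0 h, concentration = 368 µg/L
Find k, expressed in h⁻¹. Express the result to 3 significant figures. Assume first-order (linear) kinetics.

0.220 h⁻¹

k = ln(C₁/C₂) / (t₂ − t₁) = ln(1960/368) / (11.0 − 3.40)
  = 1.673 / 7.600 = 0.2201 h⁻¹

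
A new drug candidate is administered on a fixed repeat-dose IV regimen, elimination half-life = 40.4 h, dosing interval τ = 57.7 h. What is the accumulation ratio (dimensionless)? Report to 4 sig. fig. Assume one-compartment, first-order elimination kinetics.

k = ln2 / t½ = 0.693147 / 40.4 = 0.01716 h⁻¹
e^(−kτ) = e^(−0.01716 × 57.7) = 0.3715
Accumulation ratio R = 1 / (1 − e^(−kτ)) = 1 / (1 − 0.3715) = 1.591

1.591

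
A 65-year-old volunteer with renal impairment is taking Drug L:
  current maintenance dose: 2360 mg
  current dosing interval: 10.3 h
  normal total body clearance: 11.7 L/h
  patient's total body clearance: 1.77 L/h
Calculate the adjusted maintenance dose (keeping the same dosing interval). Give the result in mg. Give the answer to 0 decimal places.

To keep the same average steady-state level, dosing rate must scale with clearance.
CL ratio = 1.77 / 11.7 = 0.1513
New dose (same interval) = 2360 × 0.1513 = 357.1 mg

357 mg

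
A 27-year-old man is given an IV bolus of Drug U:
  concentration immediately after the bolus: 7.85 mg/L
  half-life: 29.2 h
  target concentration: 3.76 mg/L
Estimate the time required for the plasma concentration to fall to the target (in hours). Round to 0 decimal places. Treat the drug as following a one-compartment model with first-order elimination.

31 h

k = ln2 / t½ = 0.693147 / 29.2 = 0.02374 h⁻¹
t = ln(C₀ / C) / k = ln(7.850 / 3.76) / 0.02374
  = ln(2.088) / 0.02374 = 0.7362 / 0.02374 = 31.01 h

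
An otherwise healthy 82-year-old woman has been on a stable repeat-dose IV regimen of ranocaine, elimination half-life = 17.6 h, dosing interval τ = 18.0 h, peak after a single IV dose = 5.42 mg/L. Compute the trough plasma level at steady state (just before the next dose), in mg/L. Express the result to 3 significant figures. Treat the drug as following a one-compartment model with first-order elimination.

5.25 mg/L

k = ln2 / t½ = 0.693147 / 17.6 = 0.03938 h⁻¹
e^(−kτ) = e^(−0.03938 × 18.0) = 0.4922
Accumulation ratio R = 1 / (1 − e^(−kτ)) = 1 / (1 − 0.4922) = 1.969
Steady-state trough = C₀ × R × e^(−kτ) = 5.42 × 1.969 × 0.4922 = 5.253 mg/L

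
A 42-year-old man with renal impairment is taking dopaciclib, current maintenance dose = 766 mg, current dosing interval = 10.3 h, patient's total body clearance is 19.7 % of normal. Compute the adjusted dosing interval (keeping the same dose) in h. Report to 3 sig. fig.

52.3 h

To keep the same average steady-state level, dosing rate must scale with clearance.
CL ratio = 19.7 / 100 = 0.1970
New interval (same dose) = 10.3 / 0.1970 = 52.28 h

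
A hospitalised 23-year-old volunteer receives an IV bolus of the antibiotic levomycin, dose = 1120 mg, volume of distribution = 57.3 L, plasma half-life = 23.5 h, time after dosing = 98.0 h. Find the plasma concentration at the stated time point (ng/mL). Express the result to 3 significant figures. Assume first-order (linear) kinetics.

C₀ = Dose / Vd = 1120 / 57.3 = 19.55 mg/L
k = ln2 / t½ = 0.693147 / 23.5 = 0.02950 h⁻¹
C = C₀ · e^(−k·t) = 19.55 × e^(−0.02950 × 98.0)
  = 19.55 × 0.05552 = 1.085 mg/L
Convert: 1.085 mg/L × 1000 = 1085 ng/mL

1090 ng/mL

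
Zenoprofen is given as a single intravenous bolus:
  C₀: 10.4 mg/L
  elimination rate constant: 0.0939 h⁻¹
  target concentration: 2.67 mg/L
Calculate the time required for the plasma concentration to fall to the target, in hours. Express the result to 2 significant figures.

t = ln(C₀ / C) / k = ln(10.40 / 2.67) / 0.09390
  = ln(3.895) / 0.09390 = 1.360 / 0.09390 = 14.48 h

14 h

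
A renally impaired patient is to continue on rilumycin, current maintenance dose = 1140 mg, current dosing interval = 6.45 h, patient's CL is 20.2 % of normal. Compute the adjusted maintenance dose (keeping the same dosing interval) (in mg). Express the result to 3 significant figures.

230 mg

To keep the same average steady-state level, dosing rate must scale with clearance.
CL ratio = 20.2 / 100 = 0.2020
New dose (same interval) = 1140 × 0.2020 = 230.3 mg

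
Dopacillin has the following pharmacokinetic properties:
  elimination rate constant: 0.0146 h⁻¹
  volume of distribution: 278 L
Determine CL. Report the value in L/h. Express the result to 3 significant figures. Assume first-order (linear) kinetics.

4.06 L/h

CL = k × Vd = 0.0146 × 278 = 4.059 L/h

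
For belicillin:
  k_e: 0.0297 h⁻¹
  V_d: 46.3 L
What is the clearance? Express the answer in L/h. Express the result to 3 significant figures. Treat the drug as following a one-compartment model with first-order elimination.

CL = k × Vd = 0.0297 × 46.3 = 1.375 L/h

1.38 L/h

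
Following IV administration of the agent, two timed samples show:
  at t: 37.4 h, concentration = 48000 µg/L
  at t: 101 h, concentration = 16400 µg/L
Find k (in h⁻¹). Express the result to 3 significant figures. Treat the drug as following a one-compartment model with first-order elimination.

k = ln(C₁/C₂) / (t₂ − t₁) = ln(48000/16400) / (101 − 37.4)
  = 1.074 / 63.60 = 0.01689 h⁻¹

0.0169 h⁻¹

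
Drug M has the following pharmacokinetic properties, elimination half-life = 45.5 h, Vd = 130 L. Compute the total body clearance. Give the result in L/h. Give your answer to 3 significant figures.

k = ln2 / t½ = 0.693147 / 45.5 = 0.01523 h⁻¹
CL = k × Vd = 0.01523 × 130 = 1.980 L/h

1.98 L/h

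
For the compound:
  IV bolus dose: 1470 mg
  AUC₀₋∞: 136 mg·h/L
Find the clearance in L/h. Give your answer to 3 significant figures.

CL = Dose / AUC = 1470 / 136 = 10.81 L/h

10.8 L/h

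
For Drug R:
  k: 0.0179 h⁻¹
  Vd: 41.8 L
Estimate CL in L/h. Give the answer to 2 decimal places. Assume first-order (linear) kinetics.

CL = k × Vd = 0.0179 × 41.8 = 0.7482 L/h

0.75 L/h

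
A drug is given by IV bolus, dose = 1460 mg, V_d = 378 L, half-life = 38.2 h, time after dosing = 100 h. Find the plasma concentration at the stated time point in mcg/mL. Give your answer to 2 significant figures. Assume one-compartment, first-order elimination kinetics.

0.63 mcg/mL

C₀ = Dose / Vd = 1460 / 378 = 3.862 mg/L
k = ln2 / t½ = 0.693147 / 38.2 = 0.01815 h⁻¹
C = C₀ · e^(−k·t) = 3.862 × e^(−0.01815 × 100)
  = 3.862 × 0.1628 = 0.6287 mg/L
(0.6287 mg/L = 0.6287 mcg/mL)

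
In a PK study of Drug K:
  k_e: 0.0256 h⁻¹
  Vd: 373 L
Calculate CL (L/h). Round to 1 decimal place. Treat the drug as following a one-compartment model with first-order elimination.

CL = k × Vd = 0.0256 × 373 = 9.549 L/h

9.5 L/h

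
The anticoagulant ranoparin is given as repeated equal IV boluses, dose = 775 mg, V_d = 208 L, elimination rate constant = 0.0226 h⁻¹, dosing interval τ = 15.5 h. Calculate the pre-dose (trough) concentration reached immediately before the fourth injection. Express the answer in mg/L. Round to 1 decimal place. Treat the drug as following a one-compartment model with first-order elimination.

C₀ per dose = Dose / Vd = 775 / 208 = 3.726 mg/L
Fraction remaining after one interval: r = e^(−kτ) = e^(−0.02260 × 15.5) = 0.7045
Before dose 4, 3 doses have been given (aged 1τ, 2τ, 3τ).
C_trough = C₀ × (r + r² + … + r^3) = C₀ × r(1−r^3)/(1−r)
        = 3.726 × 0.7045 × (1 − 0.3497) / (1 − 0.7045) = 5.777 mg/L

5.8 mg/L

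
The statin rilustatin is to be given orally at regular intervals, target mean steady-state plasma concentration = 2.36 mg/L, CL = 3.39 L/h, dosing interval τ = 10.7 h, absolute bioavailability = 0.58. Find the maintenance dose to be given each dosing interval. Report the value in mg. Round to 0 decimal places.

148 mg

At steady state, F × (Dose/τ) = Css × CL.
Dose = Css × CL × τ / F = 2.36 × 3.390 × 10.7 / 0.58 = 147.6 mg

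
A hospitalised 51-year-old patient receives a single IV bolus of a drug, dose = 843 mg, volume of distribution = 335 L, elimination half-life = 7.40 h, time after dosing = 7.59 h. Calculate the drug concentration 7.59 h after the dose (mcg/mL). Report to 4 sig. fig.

C₀ = Dose / Vd = 843.0 / 335 = 2.516 mg/L
k = ln2 / t½ = 0.693147 / 7.40 = 0.09367 h⁻¹
C = C₀ · e^(−k·t) = 2.516 × e^(−0.09367 × 7.59)
  = 2.516 × 0.4912 = 1.236 mg/L
(1.236 mg/L = 1.236 mcg/mL)

1.236 mcg/mL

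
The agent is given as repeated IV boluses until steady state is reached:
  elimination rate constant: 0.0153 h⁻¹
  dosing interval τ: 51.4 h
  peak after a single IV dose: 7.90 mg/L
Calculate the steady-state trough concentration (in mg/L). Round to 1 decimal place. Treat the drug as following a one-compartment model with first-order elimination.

e^(−kτ) = e^(−0.01530 × 51.4) = 0.4555
Accumulation ratio R = 1 / (1 − e^(−kτ)) = 1 / (1 − 0.4555) = 1.837
Steady-state trough = C₀ × R × e^(−kτ) = 7.90 × 1.837 × 0.4555 = 6.610 mg/L

6.6 mg/L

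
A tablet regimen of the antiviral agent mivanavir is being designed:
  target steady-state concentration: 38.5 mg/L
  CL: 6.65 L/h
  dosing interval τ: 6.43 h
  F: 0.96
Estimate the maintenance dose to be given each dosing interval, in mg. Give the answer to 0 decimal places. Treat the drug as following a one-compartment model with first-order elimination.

At steady state, F × (Dose/τ) = Css × CL.
Dose = Css × CL × τ / F = 38.5 × 6.650 × 6.43 / 0.96 = 1715 mg

1715 mg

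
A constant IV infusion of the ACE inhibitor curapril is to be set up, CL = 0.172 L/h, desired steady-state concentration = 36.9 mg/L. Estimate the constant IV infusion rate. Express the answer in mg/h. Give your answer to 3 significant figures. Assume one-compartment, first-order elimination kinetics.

At steady state, infusion rate R₀ = Css × CL = 36.9 × 0.1720 = 6.347 mg/h

6.35 mg/h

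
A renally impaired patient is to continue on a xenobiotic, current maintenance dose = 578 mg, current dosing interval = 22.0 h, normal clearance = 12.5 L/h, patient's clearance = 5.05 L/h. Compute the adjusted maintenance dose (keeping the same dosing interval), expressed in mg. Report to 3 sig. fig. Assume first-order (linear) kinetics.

234 mg

To keep the same average steady-state level, dosing rate must scale with clearance.
CL ratio = 5.05 / 12.5 = 0.4040
New dose (same interval) = 578 × 0.4040 = 233.5 mg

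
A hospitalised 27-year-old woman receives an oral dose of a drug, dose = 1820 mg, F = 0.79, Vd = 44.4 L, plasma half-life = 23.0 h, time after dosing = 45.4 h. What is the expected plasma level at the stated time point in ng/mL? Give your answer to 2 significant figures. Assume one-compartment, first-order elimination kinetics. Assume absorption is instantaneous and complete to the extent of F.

Amount reaching circulation = F × Dose = 0.79 × 1820 = 1438 mg
C₀ = F·Dose / Vd = 1438 / 44.4 = 32.39 mg/L
k = ln2 / t½ = 0.693147 / 23.0 = 0.03014 h⁻¹
C = C₀ · e^(−k·t) = 32.39 × e^(−0.03014 × 45.4)
  = 32.39 × 0.2545 = 8.243 mg/L
Convert: 8.243 mg/L × 1000 = 8243 ng/mL

8200 ng/mL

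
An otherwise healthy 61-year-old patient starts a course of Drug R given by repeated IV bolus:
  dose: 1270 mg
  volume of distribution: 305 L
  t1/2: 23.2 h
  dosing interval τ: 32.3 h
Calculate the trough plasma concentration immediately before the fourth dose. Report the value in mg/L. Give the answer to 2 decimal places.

2.42 mg/L

C₀ per dose = Dose / Vd = 1270 / 305 = 4.164 mg/L
k = ln2 / t½ = 0.693147 / 23.2 = 0.02988 h⁻¹
Fraction remaining after one interval: r = e^(−kτ) = e^(−0.02988 × 32.3) = 0.3809
Before dose 4, 3 doses have been given (aged 1τ, 2τ, 3τ).
C_trough = C₀ × (r + r² + … + r^3) = C₀ × r(1−r^3)/(1−r)
        = 4.164 × 0.3809 × (1 − 0.05526) / (1 − 0.3809) = 2.420 mg/L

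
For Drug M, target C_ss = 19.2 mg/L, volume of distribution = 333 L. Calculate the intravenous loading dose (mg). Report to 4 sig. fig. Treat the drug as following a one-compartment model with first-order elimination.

6394 mg

LD = Css × Vd = 19.2 × 333 = 6394 mg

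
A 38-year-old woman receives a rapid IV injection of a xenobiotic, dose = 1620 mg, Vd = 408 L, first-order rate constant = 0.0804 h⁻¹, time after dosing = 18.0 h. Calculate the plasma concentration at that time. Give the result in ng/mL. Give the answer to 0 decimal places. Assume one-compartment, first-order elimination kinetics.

C₀ = Dose / Vd = 1620 / 408 = 3.971 mg/L
C = C₀ · e^(−k·t) = 3.971 × e^(−0.08040 × 18.0)
  = 3.971 × 0.2352 = 0.9340 mg/L
Convert: 0.9340 mg/L × 1000 = 934.0 ng/mL

934 ng/mL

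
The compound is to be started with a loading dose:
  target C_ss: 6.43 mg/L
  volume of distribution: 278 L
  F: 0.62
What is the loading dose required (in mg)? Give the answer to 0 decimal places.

2883 mg

LD = Css × Vd / F = 6.43 × 278 / 0.62 = 2883 mg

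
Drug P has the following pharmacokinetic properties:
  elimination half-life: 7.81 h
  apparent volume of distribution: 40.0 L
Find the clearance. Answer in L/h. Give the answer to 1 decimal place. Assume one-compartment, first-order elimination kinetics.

3.6 L/h

k = ln2 / t½ = 0.693147 / 7.81 = 0.08875 h⁻¹
CL = k × Vd = 0.08875 × 40.0 = 3.550 L/h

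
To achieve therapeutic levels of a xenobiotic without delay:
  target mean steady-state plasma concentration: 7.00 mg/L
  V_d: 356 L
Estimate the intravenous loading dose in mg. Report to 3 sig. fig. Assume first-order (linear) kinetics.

2490 mg

LD = Css × Vd = 7.00 × 356 = 2492 mg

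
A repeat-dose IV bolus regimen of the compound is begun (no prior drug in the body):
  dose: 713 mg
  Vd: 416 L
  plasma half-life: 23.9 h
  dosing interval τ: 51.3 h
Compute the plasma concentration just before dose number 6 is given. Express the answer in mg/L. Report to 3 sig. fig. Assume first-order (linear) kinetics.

0.500 mg/L

C₀ per dose = Dose / Vd = 713 / 416 = 1.714 mg/L
k = ln2 / t½ = 0.693147 / 23.9 = 0.02900 h⁻¹
Fraction remaining after one interval: r = e^(−kτ) = e^(−0.02900 × 51.3) = 0.2259
Before dose 6, 5 doses have been given (aged 1τ, 2τ, 3τ, 4τ, 5τ).
C_trough = C₀ × (r + r² + … + r^5) = C₀ × r(1−r^5)/(1−r)
        = 1.714 × 0.2259 × (1 − 0.0005883) / (1 − 0.2259) = 0.4999 mg/L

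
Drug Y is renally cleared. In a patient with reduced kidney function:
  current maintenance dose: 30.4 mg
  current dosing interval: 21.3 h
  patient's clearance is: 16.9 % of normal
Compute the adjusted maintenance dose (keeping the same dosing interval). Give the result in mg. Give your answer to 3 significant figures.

To keep the same average steady-state level, dosing rate must scale with clearance.
CL ratio = 16.9 / 100 = 0.1690
New dose (same interval) = 30.4 × 0.1690 = 5.138 mg

5.14 mg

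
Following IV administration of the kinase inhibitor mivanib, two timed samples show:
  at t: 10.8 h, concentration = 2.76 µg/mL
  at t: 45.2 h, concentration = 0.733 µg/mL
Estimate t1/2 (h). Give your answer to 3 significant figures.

k = ln(C₁/C₂) / (t₂ − t₁) = ln(2.76/0.733) / (45.2 − 10.8)
  = 1.326 / 34.40 = 0.03855 h⁻¹
t½ = ln2 / k = 0.693147 / 0.03855 = 17.98 h

18.0 h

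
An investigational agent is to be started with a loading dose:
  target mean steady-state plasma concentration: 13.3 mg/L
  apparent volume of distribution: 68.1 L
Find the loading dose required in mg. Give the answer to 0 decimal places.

906 mg

LD = Css × Vd = 13.3 × 68.1 = 905.7 mg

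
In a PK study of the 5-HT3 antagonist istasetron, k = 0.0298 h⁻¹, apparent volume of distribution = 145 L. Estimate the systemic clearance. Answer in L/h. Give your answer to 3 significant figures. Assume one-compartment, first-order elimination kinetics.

CL = k × Vd = 0.0298 × 145 = 4.321 L/h

4.32 L/h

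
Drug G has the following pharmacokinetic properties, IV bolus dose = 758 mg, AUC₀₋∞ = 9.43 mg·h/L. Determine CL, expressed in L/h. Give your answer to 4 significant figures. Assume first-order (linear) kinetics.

CL = Dose / AUC = 758 / 9.43 = 80.38 L/h

80.38 L/h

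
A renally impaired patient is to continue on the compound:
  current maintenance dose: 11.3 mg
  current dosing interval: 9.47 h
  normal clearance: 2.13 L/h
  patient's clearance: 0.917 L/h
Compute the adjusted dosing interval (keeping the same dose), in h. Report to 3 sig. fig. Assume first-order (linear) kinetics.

To keep the same average steady-state level, dosing rate must scale with clearance.
CL ratio = 0.917 / 2.13 = 0.4305
New interval (same dose) = 9.47 / 0.4305 = 22.00 h

22.0 h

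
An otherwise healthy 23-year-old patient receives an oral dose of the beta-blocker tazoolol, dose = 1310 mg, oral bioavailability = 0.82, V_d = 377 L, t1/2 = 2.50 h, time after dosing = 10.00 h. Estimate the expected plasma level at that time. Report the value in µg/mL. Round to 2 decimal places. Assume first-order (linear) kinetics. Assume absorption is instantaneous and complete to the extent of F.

0.18 µg/mL

Amount reaching circulation = F × Dose = 0.82 × 1310 = 1074 mg
C₀ = F·Dose / Vd = 1074 / 377 = 2.849 mg/L
k = ln2 / t½ = 0.693147 / 2.50 = 0.2773 h⁻¹
t / t½ = 10.00 / 2.50 = 4 half-lives
C = C₀ × (1/2)^4 = 2.849 × 0.06250 = 0.1781 mg/L
(0.1781 mg/L = 0.1781 µg/mL)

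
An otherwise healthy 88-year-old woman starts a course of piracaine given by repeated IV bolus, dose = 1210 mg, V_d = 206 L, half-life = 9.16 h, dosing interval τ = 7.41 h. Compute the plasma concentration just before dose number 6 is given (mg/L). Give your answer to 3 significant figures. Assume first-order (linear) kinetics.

C₀ per dose = Dose / Vd = 1210 / 206 = 5.874 mg/L
k = ln2 / t½ = 0.693147 / 9.16 = 0.07567 h⁻¹
Fraction remaining after one interval: r = e^(−kτ) = e^(−0.07567 × 7.41) = 0.5708
Before dose 6, 5 doses have been given (aged 1τ, 2τ, 3τ, 4τ, 5τ).
C_trough = C₀ × (r + r² + … + r^5) = C₀ × r(1−r^5)/(1−r)
        = 5.874 × 0.5708 × (1 − 0.06059) / (1 − 0.5708) = 7.339 mg/L

7.34 mg/L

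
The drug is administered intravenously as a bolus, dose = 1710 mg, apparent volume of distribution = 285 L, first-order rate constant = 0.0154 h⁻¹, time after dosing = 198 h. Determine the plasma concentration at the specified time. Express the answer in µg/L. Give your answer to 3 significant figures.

284 µg/L

C₀ = Dose / Vd = 1710 / 285 = 6.000 mg/L
C = C₀ · e^(−k·t) = 6.000 × e^(−0.01540 × 198)
  = 6.000 × 0.04740 = 0.2844 mg/L
Convert: 0.2844 mg/L × 1000 = 284.4 µg/L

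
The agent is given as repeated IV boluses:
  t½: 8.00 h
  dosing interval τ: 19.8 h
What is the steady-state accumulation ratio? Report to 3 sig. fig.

1.22

k = ln2 / t½ = 0.693147 / 8.00 = 0.08664 h⁻¹
e^(−kτ) = e^(−0.08664 × 19.8) = 0.1799
Accumulation ratio R = 1 / (1 − e^(−kτ)) = 1 / (1 − 0.1799) = 1.219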